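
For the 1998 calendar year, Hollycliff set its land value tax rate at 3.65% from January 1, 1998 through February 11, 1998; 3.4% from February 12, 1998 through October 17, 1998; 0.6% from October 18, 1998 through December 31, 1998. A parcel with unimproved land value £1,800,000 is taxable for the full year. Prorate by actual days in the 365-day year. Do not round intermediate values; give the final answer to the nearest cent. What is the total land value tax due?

January 1 – February 11, 1998: 42 days at 3.65% → £1,800,000 × 3.65% × 42/365 = £7,560.0000
February 12 – October 17, 1998: 248 days at 3.4% → £1,800,000 × 3.4% × 248/365 = £41,582.4658
October 18 – December 31, 1998: 75 days at 0.6% → £1,800,000 × 0.6% × 75/365 = £2,219.1781
Total = £51,361.6438

£51,361.64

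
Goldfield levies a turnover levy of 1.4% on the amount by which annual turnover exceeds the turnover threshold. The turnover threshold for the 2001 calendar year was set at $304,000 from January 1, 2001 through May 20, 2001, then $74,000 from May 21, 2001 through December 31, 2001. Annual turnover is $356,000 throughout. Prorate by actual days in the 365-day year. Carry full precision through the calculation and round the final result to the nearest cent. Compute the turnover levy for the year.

$2,712.93

January 1 – May 20, 2001: 140 days, exemption $304,000 → ($356,000 − $304,000) × 1.4% × 140/365 = $279.2329
May 21 – December 31, 2001: 225 days, exemption $74,000 → ($356,000 − $74,000) × 1.4% × 225/365 = $2,433.6986
Total = $2,712.9315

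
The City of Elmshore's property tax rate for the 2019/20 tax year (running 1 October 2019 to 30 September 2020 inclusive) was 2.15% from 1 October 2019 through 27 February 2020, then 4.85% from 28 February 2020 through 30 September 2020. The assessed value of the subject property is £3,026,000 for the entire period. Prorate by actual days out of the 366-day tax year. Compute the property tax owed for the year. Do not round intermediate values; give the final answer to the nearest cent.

£113,276.57

1 October 2019 – 27 February 2020: 150 days at 2.15% → £3,026,000 × 2.15% × 150/366 = £26,663.5246
28 February – 30 September 2020: 216 days at 4.85% → £3,026,000 × 4.85% × 216/366 = £86,613.0492
Total = £113,276.5738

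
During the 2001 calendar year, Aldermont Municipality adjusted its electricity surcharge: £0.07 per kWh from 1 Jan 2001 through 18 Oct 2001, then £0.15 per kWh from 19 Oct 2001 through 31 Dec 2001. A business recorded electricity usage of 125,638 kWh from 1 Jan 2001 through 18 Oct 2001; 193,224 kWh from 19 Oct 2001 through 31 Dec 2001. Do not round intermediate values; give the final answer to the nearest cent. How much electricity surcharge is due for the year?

£37,778.26

1 Jan – 18 Oct 2001: 125,638 kWh at £0.07/kWh → £8,794.66
19 Oct – 31 Dec 2001: 193,224 kWh at £0.15/kWh → £28,983.60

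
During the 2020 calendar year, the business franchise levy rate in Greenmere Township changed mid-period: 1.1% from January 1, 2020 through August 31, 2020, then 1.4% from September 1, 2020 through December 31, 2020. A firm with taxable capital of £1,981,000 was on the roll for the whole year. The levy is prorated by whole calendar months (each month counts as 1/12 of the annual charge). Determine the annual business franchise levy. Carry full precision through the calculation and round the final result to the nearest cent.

£23,772.00

January 1 – August 31, 2020: 8 months at 1.1% → £1,981,000 × 1.1% × 8/12 = £14,527.3333
September 1 – December 31, 2020: 4 months at 1.4% → £1,981,000 × 1.4% × 4/12 = £9,244.6667
Total = £23,772.0000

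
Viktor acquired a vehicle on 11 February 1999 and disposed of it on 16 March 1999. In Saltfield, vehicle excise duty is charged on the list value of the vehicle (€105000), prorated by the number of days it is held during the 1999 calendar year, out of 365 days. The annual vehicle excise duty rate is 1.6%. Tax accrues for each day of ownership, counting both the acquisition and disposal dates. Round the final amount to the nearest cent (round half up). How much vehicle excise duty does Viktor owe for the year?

Days held (11 February – 16 March 1999): 34 out of 365
Tax = €105000 × 1.6% × 34/365 = €156.4932

€156.49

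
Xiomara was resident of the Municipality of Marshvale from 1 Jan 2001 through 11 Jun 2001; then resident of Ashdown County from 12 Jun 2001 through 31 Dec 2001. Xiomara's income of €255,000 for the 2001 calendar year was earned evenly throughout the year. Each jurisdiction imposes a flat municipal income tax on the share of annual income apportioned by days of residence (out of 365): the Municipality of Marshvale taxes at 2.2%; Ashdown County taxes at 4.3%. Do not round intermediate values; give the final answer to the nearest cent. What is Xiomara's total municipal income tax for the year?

€8,588.26

The Municipality of Marshvale, 1 Jan – 11 Jun 2001: 162 days → €255,000 × 2.2% × 162/365 = €2,489.9178
Ashdown County, 12 Jun – 31 Dec 2001: 203 days → €255,000 × 4.3% × 203/365 = €6,098.3425
Total = €8,588.2603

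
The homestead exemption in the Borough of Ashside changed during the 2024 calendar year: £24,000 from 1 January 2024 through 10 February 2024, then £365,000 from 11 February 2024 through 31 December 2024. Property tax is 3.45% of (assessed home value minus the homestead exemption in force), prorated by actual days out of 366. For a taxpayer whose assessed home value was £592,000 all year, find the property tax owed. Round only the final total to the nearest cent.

£9,149.38

1 January – 10 February 2024: 41 days, exemption £24,000 → (£592,000 − £24,000) × 3.45% × 41/366 = £2,195.1803
11 February – 31 December 2024: 325 days, exemption £365,000 → (£592,000 − £365,000) × 3.45% × 325/366 = £6,954.2008
Total = £9,149.3811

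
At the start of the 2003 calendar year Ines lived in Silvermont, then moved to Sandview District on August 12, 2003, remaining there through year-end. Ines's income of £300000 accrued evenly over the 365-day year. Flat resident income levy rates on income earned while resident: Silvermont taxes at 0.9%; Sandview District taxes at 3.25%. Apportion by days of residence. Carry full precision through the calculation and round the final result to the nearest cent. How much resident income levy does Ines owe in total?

£5442.74

Silvermont, January 1 – August 11, 2003: 223 days → £300000 × 0.9% × 223/365 = £1649.5890
Sandview District, August 12 – December 31, 2003: 142 days → £300000 × 3.25% × 142/365 = £3793.1507
Total = £5442.7397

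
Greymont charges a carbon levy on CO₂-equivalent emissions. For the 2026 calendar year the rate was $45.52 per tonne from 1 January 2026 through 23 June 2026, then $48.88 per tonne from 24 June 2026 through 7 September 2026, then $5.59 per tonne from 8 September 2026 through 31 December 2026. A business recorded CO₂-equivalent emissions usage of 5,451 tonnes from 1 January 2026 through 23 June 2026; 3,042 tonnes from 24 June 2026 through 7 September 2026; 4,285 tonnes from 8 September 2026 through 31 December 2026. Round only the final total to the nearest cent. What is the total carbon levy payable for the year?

1 January – 23 June 2026: 5,451 tonnes at $45.52/tonne → $248,129.52
24 June – 7 September 2026: 3,042 tonnes at $48.88/tonne → $148,692.96
8 September – 31 December 2026: 4,285 tonnes at $5.59/tonne → $23,953.15

$420,775.63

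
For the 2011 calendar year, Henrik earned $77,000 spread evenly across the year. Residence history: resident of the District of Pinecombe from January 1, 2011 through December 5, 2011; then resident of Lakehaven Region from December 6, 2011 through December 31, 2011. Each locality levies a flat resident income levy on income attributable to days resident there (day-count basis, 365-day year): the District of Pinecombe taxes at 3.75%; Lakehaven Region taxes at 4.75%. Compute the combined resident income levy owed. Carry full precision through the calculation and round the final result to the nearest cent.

The District of Pinecombe, January 1 – December 5, 2011: 339 days → $77,000 × 3.75% × 339/365 = $2,681.8151
Lakehaven Region, December 6 – December 31, 2011: 26 days → $77,000 × 4.75% × 26/365 = $260.5342
Total = $2,942.3493

$2,942.35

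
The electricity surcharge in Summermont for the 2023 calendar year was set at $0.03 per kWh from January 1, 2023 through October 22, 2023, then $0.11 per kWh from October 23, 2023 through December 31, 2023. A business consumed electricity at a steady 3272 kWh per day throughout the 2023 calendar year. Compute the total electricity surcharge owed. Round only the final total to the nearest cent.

January 1 – October 22, 2023: 295 days × 3272 kWh/day = 965,240 kWh at $0.03/kWh → $28,957.20
October 23 – December 31, 2023: 70 days × 3272 kWh/day = 229,040 kWh at $0.11/kWh → $25,194.40

$54,151.60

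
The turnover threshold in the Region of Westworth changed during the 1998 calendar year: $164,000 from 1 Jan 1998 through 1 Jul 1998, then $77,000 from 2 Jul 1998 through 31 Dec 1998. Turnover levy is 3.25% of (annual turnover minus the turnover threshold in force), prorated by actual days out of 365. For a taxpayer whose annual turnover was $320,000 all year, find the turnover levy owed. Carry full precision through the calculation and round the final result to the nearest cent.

1 Jan – 1 Jul 1998: 182 days, exemption $164,000 → ($320,000 − $164,000) × 3.25% × 182/365 = $2,528.0548
2 Jul – 31 Dec 1998: 183 days, exemption $77,000 → ($320,000 − $77,000) × 3.25% × 183/365 = $3,959.5685
Total = $6,487.6233

$6,487.62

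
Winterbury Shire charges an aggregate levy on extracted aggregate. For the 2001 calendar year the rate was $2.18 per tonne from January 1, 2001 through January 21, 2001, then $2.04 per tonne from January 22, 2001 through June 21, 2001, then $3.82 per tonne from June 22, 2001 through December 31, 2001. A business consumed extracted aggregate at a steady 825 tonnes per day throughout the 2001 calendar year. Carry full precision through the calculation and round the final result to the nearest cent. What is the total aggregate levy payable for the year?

January 1 – January 21, 2001: 21 days × 825 tonnes/day = 17,325 tonnes at $2.18/tonne → $37,768.50
January 22 – June 21, 2001: 151 days × 825 tonnes/day = 124,575 tonnes at $2.04/tonne → $254,133.00
June 22 – December 31, 2001: 193 days × 825 tonnes/day = 159,225 tonnes at $3.82/tonne → $608,239.50

$900,141.00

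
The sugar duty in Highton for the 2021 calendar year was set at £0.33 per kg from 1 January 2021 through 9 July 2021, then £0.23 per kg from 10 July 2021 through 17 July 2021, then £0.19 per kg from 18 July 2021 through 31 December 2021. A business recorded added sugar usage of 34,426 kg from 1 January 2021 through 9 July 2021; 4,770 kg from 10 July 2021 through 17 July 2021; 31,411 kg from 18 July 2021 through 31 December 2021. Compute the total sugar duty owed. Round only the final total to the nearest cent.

£18425.77

1 January – 9 July 2021: 34,426 kg at £0.33/kg → £11360.58
10 July – 17 July 2021: 4,770 kg at £0.23/kg → £1097.10
18 July – 31 December 2021: 31,411 kg at £0.19/kg → £5968.09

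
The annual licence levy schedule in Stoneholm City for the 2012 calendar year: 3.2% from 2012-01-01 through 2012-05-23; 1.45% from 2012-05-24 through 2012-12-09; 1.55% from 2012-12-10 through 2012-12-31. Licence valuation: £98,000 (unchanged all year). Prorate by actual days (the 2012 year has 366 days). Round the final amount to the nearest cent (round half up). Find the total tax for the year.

£2,101.64

2012-01-01 to 2012-05-23: 144 days at 3.2% → £98,000 × 3.2% × 144/366 = £1,233.8361
2012-05-24 to 2012-12-09: 200 days at 1.45% → £98,000 × 1.45% × 200/366 = £776.5027
2012-12-10 to 2012-12-31: 22 days at 1.55% → £98,000 × 1.55% × 22/366 = £91.3060
Total = £2,101.6448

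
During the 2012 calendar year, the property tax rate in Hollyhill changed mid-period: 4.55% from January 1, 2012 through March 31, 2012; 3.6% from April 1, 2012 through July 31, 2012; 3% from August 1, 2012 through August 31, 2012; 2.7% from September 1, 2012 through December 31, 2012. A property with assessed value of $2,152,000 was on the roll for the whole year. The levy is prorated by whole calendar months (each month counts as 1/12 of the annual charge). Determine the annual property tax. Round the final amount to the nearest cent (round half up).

$75,051.00

January 1 – March 31, 2012: 3 months at 4.55% → $2,152,000 × 4.55% × 3/12 = $24,479.0000
April 1 – July 31, 2012: 4 months at 3.6% → $2,152,000 × 3.6% × 4/12 = $25,824.0000
August 1 – August 31, 2012: 1 month at 3% → $2,152,000 × 3% × 1/12 = $5,380.0000
September 1 – December 31, 2012: 4 months at 2.7% → $2,152,000 × 2.7% × 4/12 = $19,368.0000
Total = $75,051.0000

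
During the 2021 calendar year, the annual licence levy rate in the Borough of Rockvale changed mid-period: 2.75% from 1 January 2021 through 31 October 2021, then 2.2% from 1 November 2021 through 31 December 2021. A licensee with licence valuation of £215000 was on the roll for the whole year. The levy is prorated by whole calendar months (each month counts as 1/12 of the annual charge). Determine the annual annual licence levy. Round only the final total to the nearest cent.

1 January – 31 October 2021: 10 months at 2.75% → £215000 × 2.75% × 10/12 = £4927.0833
1 November – 31 December 2021: 2 months at 2.2% → £215000 × 2.2% × 2/12 = £788.3333
Total = £5715.4167

£5715.42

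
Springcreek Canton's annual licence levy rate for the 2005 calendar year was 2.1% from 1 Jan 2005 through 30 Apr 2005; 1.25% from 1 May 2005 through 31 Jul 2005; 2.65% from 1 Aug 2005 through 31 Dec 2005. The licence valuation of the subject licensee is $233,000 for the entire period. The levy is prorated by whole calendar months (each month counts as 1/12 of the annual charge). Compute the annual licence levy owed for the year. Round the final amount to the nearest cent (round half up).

1 Jan – 30 Apr 2005: 4 months at 2.1% → $233,000 × 2.1% × 4/12 = $1,631.0000
1 May – 31 Jul 2005: 3 months at 1.25% → $233,000 × 1.25% × 3/12 = $728.1250
1 Aug – 31 Dec 2005: 5 months at 2.65% → $233,000 × 2.65% × 5/12 = $2,572.7083
Total = $4,931.8333

$4,931.83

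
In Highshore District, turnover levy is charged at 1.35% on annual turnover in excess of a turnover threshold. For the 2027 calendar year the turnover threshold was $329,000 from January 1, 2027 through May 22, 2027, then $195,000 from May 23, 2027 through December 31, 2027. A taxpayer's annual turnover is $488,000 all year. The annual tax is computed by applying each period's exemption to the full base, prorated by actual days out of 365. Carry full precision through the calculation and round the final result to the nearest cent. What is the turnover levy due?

$3,251.72

January 1 – May 22, 2027: 142 days, exemption $329,000 → ($488,000 − $329,000) × 1.35% × 142/365 = $835.0767
May 23 – December 31, 2027: 223 days, exemption $195,000 → ($488,000 − $195,000) × 1.35% × 223/365 = $2,416.6479
Total = $3,251.7247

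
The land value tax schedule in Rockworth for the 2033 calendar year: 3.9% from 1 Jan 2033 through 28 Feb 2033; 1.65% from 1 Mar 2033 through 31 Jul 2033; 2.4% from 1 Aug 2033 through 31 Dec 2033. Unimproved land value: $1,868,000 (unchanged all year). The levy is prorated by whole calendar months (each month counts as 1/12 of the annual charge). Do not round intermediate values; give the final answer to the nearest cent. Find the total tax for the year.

$43,664.50

1 Jan – 28 Feb 2033: 2 months at 3.9% → $1,868,000 × 3.9% × 2/12 = $12,142.0000
1 Mar – 31 Jul 2033: 5 months at 1.65% → $1,868,000 × 1.65% × 5/12 = $12,842.5000
1 Aug – 31 Dec 2033: 5 months at 2.4% → $1,868,000 × 2.4% × 5/12 = $18,680.0000
Total = $43,664.5000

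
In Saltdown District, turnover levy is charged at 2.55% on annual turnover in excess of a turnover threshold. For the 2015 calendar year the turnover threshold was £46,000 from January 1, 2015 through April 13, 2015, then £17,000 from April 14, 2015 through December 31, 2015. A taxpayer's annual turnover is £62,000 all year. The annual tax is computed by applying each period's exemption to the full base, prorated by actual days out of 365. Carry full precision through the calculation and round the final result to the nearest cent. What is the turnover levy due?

£938.82

January 1 – April 13, 2015: 103 days, exemption £46,000 → (£62,000 − £46,000) × 2.55% × 103/365 = £115.1342
April 14 – December 31, 2015: 262 days, exemption £17,000 → (£62,000 − £17,000) × 2.55% × 262/365 = £823.6849
Total = £938.8192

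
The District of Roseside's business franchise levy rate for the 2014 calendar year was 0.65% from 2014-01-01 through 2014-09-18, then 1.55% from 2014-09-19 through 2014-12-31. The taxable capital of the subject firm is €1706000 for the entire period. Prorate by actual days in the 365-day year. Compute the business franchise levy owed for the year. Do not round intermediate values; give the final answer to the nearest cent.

€15463.84

2014-01-01 to 2014-09-18: 261 days at 0.65% → €1706000 × 0.65% × 261/365 = €7929.3945
2014-09-19 to 2014-12-31: 104 days at 1.55% → €1706000 × 1.55% × 104/365 = €7534.4438
Total = €15463.8384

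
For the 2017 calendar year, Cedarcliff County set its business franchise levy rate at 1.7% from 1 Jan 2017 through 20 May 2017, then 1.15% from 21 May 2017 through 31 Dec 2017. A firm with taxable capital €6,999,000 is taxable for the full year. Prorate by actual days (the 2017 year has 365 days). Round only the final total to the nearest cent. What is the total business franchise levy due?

€95,253.51

1 Jan – 20 May 2017: 140 days at 1.7% → €6,999,000 × 1.7% × 140/365 = €45,637.3151
21 May – 31 Dec 2017: 225 days at 1.15% → €6,999,000 × 1.15% × 225/365 = €49,616.1986
Total = €95,253.5137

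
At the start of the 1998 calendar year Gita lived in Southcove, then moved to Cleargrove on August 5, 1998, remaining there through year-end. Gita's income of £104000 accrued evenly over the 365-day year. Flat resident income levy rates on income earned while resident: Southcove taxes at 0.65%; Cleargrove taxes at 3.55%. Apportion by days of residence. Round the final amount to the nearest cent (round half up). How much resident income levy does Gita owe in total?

£1907.19

Southcove, January 1 – August 4, 1998: 216 days → £104000 × 0.65% × 216/365 = £400.0438
Cleargrove, August 5 – December 31, 1998: 149 days → £104000 × 3.55% × 149/365 = £1507.1452
Total = £1907.1890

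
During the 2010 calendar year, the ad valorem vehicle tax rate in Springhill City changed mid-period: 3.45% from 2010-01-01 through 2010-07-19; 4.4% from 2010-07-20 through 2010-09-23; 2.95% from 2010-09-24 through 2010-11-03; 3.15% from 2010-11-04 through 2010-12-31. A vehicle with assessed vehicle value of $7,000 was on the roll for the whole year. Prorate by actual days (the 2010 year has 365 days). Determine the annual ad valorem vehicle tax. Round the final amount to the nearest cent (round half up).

$246.26

2010-01-01 to 2010-07-19: 200 days at 3.45% → $7,000 × 3.45% × 200/365 = $132.3288
2010-07-20 to 2010-09-23: 66 days at 4.4% → $7,000 × 4.4% × 66/365 = $55.6932
2010-09-24 to 2010-11-03: 41 days at 2.95% → $7,000 × 2.95% × 41/365 = $23.1959
2010-11-04 to 2010-12-31: 58 days at 3.15% → $7,000 × 3.15% × 58/365 = $35.0384
Total = $246.2562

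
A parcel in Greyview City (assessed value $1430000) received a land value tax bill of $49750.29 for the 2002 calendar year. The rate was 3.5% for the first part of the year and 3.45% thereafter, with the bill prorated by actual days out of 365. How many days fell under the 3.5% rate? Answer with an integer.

212 days

Let d = days at the first rate; then 365 − d days at the second rate.
$1430000 × [3.5%·d + 3.45%·(365−d)] / 365 = $49750.29
Solving gives d = 212, so the new rate took effect on 1 Aug 2002.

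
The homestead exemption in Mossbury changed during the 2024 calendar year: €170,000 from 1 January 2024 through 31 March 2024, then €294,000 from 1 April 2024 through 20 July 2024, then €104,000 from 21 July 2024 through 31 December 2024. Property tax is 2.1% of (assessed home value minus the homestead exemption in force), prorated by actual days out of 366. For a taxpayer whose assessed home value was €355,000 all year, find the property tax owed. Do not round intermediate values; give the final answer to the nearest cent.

1 January – 31 March 2024: 91 days, exemption €170,000 → (€355,000 − €170,000) × 2.1% × 91/366 = €965.9426
1 April – 20 July 2024: 111 days, exemption €294,000 → (€355,000 − €294,000) × 2.1% × 111/366 = €388.5000
21 July – 31 December 2024: 164 days, exemption €104,000 → (€355,000 − €104,000) × 2.1% × 164/366 = €2,361.8689
Total = €3,716.3115

€3,716.31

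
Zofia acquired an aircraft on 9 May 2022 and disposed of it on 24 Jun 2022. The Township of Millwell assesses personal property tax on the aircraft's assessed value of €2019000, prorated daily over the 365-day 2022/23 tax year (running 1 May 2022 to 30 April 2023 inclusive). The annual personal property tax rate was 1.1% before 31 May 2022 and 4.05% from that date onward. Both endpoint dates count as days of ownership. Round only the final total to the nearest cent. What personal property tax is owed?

€6939.28

9 May – 30 May 2022: 22 days at 1.1% → €2019000 × 1.1% × 22/365 = €1338.6247
31 May – 24 Jun 2022: 25 days at 4.05% → €2019000 × 4.05% × 25/365 = €5600.6507
Total = €6939.2753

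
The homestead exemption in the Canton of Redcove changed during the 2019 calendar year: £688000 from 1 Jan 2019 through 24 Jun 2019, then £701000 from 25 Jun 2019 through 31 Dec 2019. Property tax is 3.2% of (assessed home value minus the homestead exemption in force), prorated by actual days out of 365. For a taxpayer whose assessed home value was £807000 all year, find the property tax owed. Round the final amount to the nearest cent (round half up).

1 Jan – 24 Jun 2019: 175 days, exemption £688000 → (£807000 − £688000) × 3.2% × 175/365 = £1825.7534
25 Jun – 31 Dec 2019: 190 days, exemption £701000 → (£807000 − £701000) × 3.2% × 190/365 = £1765.6986
Total = £3591.4521

£3591.45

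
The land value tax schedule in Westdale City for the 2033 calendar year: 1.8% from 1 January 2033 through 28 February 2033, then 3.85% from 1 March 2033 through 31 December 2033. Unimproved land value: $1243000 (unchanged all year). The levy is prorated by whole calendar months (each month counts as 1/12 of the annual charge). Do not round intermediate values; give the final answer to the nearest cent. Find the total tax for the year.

$43608.58

1 January – 28 February 2033: 2 months at 1.8% → $1243000 × 1.8% × 2/12 = $3729.0000
1 March – 31 December 2033: 10 months at 3.85% → $1243000 × 3.85% × 10/12 = $39879.5833
Total = $43608.5833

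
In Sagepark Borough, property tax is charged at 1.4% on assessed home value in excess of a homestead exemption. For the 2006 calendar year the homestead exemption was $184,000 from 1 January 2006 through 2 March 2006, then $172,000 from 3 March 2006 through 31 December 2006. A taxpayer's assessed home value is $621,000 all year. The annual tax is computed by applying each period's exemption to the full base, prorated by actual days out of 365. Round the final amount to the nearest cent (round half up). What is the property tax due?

1 January – 2 March 2006: 61 days, exemption $184,000 → ($621,000 − $184,000) × 1.4% × 61/365 = $1,022.4603
3 March – 31 December 2006: 304 days, exemption $172,000 → ($621,000 − $172,000) × 1.4% × 304/365 = $5,235.4630
Total = $6,257.9233

$6,257.92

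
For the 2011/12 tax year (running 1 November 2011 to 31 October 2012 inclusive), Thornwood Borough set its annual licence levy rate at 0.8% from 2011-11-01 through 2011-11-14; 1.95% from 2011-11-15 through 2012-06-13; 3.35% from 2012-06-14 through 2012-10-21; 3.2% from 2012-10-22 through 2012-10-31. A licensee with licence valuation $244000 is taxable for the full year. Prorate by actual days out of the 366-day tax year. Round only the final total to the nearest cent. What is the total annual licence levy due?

2011-11-01 to 2011-11-14: 14 days at 0.8% → $244000 × 0.8% × 14/366 = $74.6667
2011-11-15 to 2012-06-13: 212 days at 1.95% → $244000 × 1.95% × 212/366 = $2756.0000
2012-06-14 to 2012-10-21: 130 days at 3.35% → $244000 × 3.35% × 130/366 = $2903.3333
2012-10-22 to 2012-10-31: 10 days at 3.2% → $244000 × 3.2% × 10/366 = $213.3333
Total = $5947.3333

$5947.33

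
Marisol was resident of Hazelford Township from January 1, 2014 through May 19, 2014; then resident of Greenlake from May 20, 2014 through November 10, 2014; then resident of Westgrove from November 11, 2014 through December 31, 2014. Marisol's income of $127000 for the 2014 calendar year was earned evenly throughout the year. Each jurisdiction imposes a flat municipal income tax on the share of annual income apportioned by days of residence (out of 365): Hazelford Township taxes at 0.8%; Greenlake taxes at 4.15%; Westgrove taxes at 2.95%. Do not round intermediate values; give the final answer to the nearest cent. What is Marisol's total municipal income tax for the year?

$3437.35

Hazelford Township, January 1 – May 19, 2014: 139 days → $127000 × 0.8% × 139/365 = $386.9151
Greenlake, May 20 – November 10, 2014: 175 days → $127000 × 4.15% × 175/365 = $2526.9521
Westgrove, November 11 – December 31, 2014: 51 days → $127000 × 2.95% × 51/365 = $523.4836
Total = $3437.3507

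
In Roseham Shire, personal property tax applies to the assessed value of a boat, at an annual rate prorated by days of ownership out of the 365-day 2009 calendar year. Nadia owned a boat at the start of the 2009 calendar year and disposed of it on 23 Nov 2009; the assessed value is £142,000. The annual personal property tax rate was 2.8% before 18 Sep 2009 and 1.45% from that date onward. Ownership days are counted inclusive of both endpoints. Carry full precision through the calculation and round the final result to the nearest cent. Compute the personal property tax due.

1 Jan – 17 Sep 2009: 260 days at 2.8% → £142,000 × 2.8% × 260/365 = £2,832.2192
18 Sep – 23 Nov 2009: 67 days at 1.45% → £142,000 × 1.45% × 67/365 = £377.9534
Total = £3,210.1726

£3,210.17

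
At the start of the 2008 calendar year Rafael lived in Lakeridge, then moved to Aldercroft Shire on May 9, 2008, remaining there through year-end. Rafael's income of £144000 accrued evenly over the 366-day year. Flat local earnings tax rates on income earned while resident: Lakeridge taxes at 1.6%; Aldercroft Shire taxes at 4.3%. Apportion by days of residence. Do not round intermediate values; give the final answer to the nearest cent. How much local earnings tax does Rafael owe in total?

£4821.64

Lakeridge, January 1 – May 8, 2008: 129 days → £144000 × 1.6% × 129/366 = £812.0656
Aldercroft Shire, May 9 – December 31, 2008: 237 days → £144000 × 4.3% × 237/366 = £4009.5738
Total = £4821.6393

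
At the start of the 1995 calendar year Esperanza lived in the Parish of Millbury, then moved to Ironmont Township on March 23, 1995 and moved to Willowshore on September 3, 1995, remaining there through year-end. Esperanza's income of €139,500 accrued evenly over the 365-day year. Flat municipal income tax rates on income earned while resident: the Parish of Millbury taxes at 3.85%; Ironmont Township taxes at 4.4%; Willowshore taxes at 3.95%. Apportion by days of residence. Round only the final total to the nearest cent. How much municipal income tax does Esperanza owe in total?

€5,761.35

The Parish of Millbury, January 1 – March 22, 1995: 81 days → €139,500 × 3.85% × 81/365 = €1,191.8651
Ironmont Township, March 23 – September 2, 1995: 164 days → €139,500 × 4.4% × 164/365 = €2,757.8959
Willowshore, September 3 – December 31, 1995: 120 days → €139,500 × 3.95% × 120/365 = €1,811.5890
Total = €5,761.3500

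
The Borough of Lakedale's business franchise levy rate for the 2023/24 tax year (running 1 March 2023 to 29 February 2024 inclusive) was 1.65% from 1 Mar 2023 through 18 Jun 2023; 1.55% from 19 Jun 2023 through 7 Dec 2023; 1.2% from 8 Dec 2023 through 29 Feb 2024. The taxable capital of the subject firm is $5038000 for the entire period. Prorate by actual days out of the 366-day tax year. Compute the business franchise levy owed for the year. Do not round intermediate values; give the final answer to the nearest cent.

$75556.23

1 Mar – 18 Jun 2023: 110 days at 1.65% → $5038000 × 1.65% × 110/366 = $24983.5246
19 Jun – 7 Dec 2023: 172 days at 1.55% → $5038000 × 1.55% × 172/366 = $36697.5628
8 Dec 2023 – 29 Feb 2024: 84 days at 1.2% → $5038000 × 1.2% × 84/366 = $13875.1475
Total = $75556.2350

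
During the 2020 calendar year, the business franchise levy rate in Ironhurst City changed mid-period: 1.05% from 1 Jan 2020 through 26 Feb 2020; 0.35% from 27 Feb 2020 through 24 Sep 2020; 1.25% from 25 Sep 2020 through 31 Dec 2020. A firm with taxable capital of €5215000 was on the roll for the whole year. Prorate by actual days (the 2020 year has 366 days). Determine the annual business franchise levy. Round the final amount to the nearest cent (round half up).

€36505.00

1 Jan – 26 Feb 2020: 57 days at 1.05% → €5215000 × 1.05% × 57/366 = €8527.8074
27 Feb – 24 Sep 2020: 211 days at 0.35% → €5215000 × 0.35% × 211/366 = €10522.6161
25 Sep – 31 Dec 2020: 98 days at 1.25% → €5215000 × 1.25% × 98/366 = €17454.5765
Total = €36505.0000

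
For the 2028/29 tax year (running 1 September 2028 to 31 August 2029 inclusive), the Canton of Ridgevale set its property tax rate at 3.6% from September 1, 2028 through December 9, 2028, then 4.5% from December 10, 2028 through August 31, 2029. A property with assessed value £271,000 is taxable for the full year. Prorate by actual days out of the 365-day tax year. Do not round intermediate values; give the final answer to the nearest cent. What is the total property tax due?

September 1 – December 9, 2028: 100 days at 3.6% → £271,000 × 3.6% × 100/365 = £2,672.8767
December 10, 2028 – August 31, 2029: 265 days at 4.5% → £271,000 × 4.5% × 265/365 = £8,853.9041
Total = £11,526.7808

£11,526.78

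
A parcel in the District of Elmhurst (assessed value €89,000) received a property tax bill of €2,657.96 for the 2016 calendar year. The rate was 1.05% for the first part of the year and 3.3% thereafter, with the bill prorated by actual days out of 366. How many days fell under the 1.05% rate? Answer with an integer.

Let d = days at the first rate; then 366 − d days at the second rate.
€89,000 × [1.05%·d + 3.3%·(366−d)] / 366 = €2,657.96
Solving gives d = 51, so the new rate took effect on 21 Feb 2016.

51 days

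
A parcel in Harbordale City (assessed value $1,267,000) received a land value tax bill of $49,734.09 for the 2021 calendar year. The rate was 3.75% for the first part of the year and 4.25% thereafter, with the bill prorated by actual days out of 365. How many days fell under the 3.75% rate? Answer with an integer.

Let d = days at the first rate; then 365 − d days at the second rate.
$1,267,000 × [3.75%·d + 4.25%·(365−d)] / 365 = $49,734.09
Solving gives d = 237, so the new rate took effect on 26 Aug 2021.

237 days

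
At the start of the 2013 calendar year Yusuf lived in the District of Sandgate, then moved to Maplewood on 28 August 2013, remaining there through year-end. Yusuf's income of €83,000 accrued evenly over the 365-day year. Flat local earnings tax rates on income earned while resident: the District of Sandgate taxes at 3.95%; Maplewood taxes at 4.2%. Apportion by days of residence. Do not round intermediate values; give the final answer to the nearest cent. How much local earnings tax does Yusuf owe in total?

The District of Sandgate, 1 January – 27 August 2013: 239 days → €83,000 × 3.95% × 239/365 = €2,146.7438
Maplewood, 28 August – 31 December 2013: 126 days → €83,000 × 4.2% × 126/365 = €1,203.3863
Total = €3,350.1301

€3,350.13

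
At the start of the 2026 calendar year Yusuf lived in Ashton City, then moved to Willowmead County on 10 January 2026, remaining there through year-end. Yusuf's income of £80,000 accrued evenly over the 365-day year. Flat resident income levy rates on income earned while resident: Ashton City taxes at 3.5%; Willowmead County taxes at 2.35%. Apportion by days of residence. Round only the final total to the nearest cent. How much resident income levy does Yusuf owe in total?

Ashton City, 1 January – 9 January 2026: 9 days → £80,000 × 3.5% × 9/365 = £69.0411
Willowmead County, 10 January – 31 December 2026: 356 days → £80,000 × 2.35% × 356/365 = £1,833.6438
Total = £1,902.6849

£1,902.68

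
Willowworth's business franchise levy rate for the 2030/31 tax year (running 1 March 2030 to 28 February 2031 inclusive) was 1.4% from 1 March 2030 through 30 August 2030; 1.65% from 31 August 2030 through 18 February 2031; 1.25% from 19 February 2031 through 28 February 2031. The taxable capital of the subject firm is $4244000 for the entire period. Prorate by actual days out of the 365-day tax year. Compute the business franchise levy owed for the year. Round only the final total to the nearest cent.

$64241.37

1 March – 30 August 2030: 183 days at 1.4% → $4244000 × 1.4% × 183/365 = $29789.3918
31 August 2030 – 18 February 2031: 172 days at 1.65% → $4244000 × 1.65% × 172/365 = $32998.5534
19 February – 28 February 2031: 10 days at 1.25% → $4244000 × 1.25% × 10/365 = $1453.4247
Total = $64241.3699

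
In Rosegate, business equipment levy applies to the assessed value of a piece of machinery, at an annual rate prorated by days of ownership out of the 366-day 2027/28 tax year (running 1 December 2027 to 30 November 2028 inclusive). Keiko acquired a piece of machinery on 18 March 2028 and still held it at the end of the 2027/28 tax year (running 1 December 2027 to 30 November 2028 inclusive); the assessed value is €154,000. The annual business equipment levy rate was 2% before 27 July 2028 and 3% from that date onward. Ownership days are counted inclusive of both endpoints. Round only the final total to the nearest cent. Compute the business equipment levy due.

€2,705.52

18 March – 26 July 2028: 131 days at 2% → €154,000 × 2% × 131/366 = €1,102.4044
27 July – 30 November 2028: 127 days at 3% → €154,000 × 3% × 127/366 = €1,603.1148
Total = €2,705.5191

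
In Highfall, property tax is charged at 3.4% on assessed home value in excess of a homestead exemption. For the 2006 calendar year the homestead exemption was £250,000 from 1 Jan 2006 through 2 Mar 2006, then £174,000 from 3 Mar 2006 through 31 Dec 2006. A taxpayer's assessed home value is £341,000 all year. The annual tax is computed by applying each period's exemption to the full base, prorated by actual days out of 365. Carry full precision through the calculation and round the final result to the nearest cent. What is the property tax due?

1 Jan – 2 Mar 2006: 61 days, exemption £250,000 → (£341,000 − £250,000) × 3.4% × 61/365 = £517.0795
3 Mar – 31 Dec 2006: 304 days, exemption £174,000 → (£341,000 − £174,000) × 3.4% × 304/365 = £4,729.0740
Total = £5,246.1534

£5,246.15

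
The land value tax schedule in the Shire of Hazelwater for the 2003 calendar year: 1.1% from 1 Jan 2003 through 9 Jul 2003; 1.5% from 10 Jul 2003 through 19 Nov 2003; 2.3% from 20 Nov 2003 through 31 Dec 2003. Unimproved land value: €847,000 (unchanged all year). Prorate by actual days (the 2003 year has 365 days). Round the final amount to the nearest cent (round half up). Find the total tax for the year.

€11,721.09

1 Jan – 9 Jul 2003: 190 days at 1.1% → €847,000 × 1.1% × 190/365 = €4,849.9452
10 Jul – 19 Nov 2003: 133 days at 1.5% → €847,000 × 1.5% × 133/365 = €4,629.4932
20 Nov – 31 Dec 2003: 42 days at 2.3% → €847,000 × 2.3% × 42/365 = €2,241.6493
Total = €11,721.0877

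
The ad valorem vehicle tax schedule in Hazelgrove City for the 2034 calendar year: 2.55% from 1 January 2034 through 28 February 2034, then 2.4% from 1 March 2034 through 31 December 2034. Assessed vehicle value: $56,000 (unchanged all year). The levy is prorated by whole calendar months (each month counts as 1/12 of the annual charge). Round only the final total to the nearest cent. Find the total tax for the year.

$1,358.00

1 January – 28 February 2034: 2 months at 2.55% → $56,000 × 2.55% × 2/12 = $238.0000
1 March – 31 December 2034: 10 months at 2.4% → $56,000 × 2.4% × 10/12 = $1,120.0000
Total = $1,358.0000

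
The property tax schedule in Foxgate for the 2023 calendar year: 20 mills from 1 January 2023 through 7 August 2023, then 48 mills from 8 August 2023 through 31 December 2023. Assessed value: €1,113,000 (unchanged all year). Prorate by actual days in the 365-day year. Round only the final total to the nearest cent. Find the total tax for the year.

1 January – 7 August 2023: 219 days at 20 mills → €1,113,000 × 2% × 219/365 = €13,356.0000
8 August – 31 December 2023: 146 days at 48 mills → €1,113,000 × 4.8% × 146/365 = €21,369.6000
Total = €34,725.6000

€34,725.60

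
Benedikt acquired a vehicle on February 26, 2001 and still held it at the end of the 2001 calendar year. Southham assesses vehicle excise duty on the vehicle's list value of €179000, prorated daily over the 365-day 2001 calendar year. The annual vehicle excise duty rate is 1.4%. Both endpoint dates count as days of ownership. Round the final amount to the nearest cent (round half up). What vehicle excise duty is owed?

€2121.52

Days held (February 26 – December 31, 2001): 309 out of 365
Tax = €179000 × 1.4% × 309/365 = €2121.5178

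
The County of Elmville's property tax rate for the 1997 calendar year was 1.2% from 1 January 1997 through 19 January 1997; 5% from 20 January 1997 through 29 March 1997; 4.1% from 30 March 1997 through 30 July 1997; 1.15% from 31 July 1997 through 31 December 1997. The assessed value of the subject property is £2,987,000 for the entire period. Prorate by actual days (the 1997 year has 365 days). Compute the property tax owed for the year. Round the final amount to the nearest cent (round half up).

£85,861.93

1 January – 19 January 1997: 19 days at 1.2% → £2,987,000 × 1.2% × 19/365 = £1,865.8521
20 January – 29 March 1997: 69 days at 5% → £2,987,000 × 5% × 69/365 = £28,233.2877
30 March – 30 July 1997: 123 days at 4.1% → £2,987,000 × 4.1% × 123/365 = £41,269.7014
31 July – 31 December 1997: 154 days at 1.15% → £2,987,000 × 1.15% × 154/365 = £14,493.0877
Total = £85,861.9288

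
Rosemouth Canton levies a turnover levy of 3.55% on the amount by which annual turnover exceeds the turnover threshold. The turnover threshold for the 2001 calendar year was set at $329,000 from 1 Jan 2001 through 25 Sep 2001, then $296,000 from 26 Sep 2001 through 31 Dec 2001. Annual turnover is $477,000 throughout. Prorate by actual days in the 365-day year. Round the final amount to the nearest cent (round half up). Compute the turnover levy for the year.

1 Jan – 25 Sep 2001: 268 days, exemption $329,000 → ($477,000 − $329,000) × 3.55% × 268/365 = $3,857.7315
26 Sep – 31 Dec 2001: 97 days, exemption $296,000 → ($477,000 − $296,000) × 3.55% × 97/365 = $1,707.5986
Total = $5,565.3301

$5,565.33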